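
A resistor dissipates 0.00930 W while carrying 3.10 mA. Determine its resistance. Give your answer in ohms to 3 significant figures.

968 Ω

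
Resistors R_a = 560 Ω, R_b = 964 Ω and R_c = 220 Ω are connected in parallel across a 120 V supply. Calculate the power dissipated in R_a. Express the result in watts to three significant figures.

The supply voltage appears across each parallel branch — just use P = V²/R_a.
P_R_a = V² / R_a = (120)² / 560 Ω = 25.71 W

25.7 W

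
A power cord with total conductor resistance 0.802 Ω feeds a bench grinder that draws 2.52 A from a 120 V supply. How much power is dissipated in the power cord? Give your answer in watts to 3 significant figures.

5.09 W

Only the current and the line resistance are needed for the I²R loss.
The power cord carries the full 2.52 A.
P_line = I² R_line = (2.520)² × 0.802 = 5.093 W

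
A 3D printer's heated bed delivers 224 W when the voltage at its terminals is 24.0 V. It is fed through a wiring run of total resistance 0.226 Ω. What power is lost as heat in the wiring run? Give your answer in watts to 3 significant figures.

19.7 W

The wiring run is a series resistance carrying the load current; its dissipation is I²R_line.
I = P / V = 224 / 24.0 = 9.333 A through the wiring run.
P_line = I² R_line = (9.333)² × 0.226 = 19.69 W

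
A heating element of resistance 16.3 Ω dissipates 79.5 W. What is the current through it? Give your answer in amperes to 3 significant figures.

Inverting the appropriate power form: I = √(P / R).
I = √(79.5 / 16.3) = 2.208 A

2.21 A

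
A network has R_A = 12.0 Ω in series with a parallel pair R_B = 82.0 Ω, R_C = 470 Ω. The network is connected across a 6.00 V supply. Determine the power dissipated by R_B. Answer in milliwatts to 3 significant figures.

320 mW

First combine the parallel branches into one equivalent R_p, then R_A + R_p is a series pair.
R_p = (82.0×470)/(82.0+470) = 69.82 Ω
R_total = 12.0 + 69.82 = 81.82 Ω
I = V / R_total = 6.00 / 81.82 = 0.07333 A
Voltage across the parallel pair: V_p = I × R_p = 0.07333 × 69.82 = 5.120 V
R_B sees V_p directly, so P = V_p² / R_B.
P_R_B = (5.120)² / 82.0 = 0.3197 W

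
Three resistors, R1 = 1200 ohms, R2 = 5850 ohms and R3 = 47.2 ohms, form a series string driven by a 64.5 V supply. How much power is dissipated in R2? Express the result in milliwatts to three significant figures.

The current is common to all series resistors; compute it, then apply P = I²R for the target.
R_total = 1200 + 5850 + 47.2 = 7097 Ω
I = V / R_total = 64.5 / 7097 = 0.009088 A
P_R2 = I² × R2 = (0.009088)² × 5850 = 0.4832 W

483 mW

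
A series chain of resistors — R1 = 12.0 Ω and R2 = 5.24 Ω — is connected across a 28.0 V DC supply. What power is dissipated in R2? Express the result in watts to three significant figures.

13.8 W

Since the resistors are in series they all carry the loop current I = V/R_total; the power in any one is I²R.
R_total = 12.0 + 5.24 = 17.24 Ω
I = V / R_total = 28.0 / 17.24 = 1.624 A
P_R2 = I² × R2 = (1.624)² × 5.24 = 13.82 W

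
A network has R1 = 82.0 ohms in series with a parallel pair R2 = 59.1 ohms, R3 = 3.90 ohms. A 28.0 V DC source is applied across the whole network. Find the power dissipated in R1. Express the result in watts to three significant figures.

8.76 W

Replace R2 and R3 with their parallel equivalent so the circuit becomes R1 in series with R_p.
R_p = (59.1×3.90)/(59.1+3.90) = 3.659 Ω
R_total = 82.0 + 3.659 = 85.66 Ω
I = V / R_total = 28.0 / 85.66 = 0.3269 A
The full supply current passes through R1: P = I²R.
P_R1 = (0.3269)² × 82.0 = 8.762 W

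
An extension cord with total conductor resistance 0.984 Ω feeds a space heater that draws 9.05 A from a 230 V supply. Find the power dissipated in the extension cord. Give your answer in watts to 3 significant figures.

80.6 W

The extension cord and load are in series, so the same current flows in both; the loss is I²R_line.
The extension cord carries the full 9.05 A.
P_line = I² R_line = (9.050)² × 0.984 = 80.59 W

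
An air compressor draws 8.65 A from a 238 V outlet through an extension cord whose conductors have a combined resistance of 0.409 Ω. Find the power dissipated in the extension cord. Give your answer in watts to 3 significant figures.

The extension cord and load are in series, so the same current flows in both; the loss is I²R_line.
The extension cord carries the full 8.65 A.
P_line = I² R_line = (8.650)² × 0.409 = 30.60 W

30.6 W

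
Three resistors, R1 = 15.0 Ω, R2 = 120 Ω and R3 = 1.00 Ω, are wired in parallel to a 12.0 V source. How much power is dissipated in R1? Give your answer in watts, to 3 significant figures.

The supply voltage appears across each parallel branch — just use P = V²/R1.
P_R1 = V² / R1 = (12.0)² / 15.0 Ω = 9.600 W

9.60 W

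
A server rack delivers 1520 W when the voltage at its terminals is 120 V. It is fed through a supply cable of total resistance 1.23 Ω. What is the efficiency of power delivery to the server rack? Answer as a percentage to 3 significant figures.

I = P / V = 1520 / 120 = 12.67 A through the supply cable.
P_line = I² R_line = (12.67)² × 1.23 = 197.3 W
P_source = P_load + P_line = 1520 + 197.3 = 1717 W
η = P_load / P_source = 1520 / 1717 = 0.8851

88.5 %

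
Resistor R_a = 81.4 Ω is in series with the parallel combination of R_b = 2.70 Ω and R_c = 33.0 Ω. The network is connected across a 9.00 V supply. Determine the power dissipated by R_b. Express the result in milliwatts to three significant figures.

Collapse R_b‖R_c to a single equivalent, reducing the network to two series elements.
R_p = (2.70×33.0)/(2.70+33.0) = 2.496 Ω
R_total = 81.4 + 2.496 = 83.90 Ω
I = V / R_total = 9.00 / 83.90 = 0.1073 A
Voltage across the parallel pair: V_p = I × R_p = 0.1073 × 2.496 = 0.2677 V
With V_p across R_b, its power is V_p²/R_b.
P_R_b = (0.2677)² / 2.70 = 0.02655 W

26.5 mW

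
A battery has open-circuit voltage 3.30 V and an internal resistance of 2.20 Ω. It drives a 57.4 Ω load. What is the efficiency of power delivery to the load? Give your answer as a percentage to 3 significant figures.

Both r and R carry the same current, so the power split is just the resistance split: η = R/(R+r).
η = R / (R + r) = 57.4 / (57.4 + 2.20) = 0.9631

96.3 %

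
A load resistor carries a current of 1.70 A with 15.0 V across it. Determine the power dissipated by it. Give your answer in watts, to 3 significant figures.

25.5 W

Since both terminal voltage and current are stated, P = V I gives the power in one step.
P = 15.0 V × 1.700 A = 25.50 W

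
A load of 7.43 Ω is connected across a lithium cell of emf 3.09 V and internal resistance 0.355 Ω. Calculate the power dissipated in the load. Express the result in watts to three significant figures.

1.17 W

With r and R in series, I = ε/(r+R); the load dissipates I²R.
I = ε / (r + R) = 3.09 / (0.355 + 7.43) = 0.3969 A
P_load = I² R = (0.3969)² × 7.43 = 1.171 W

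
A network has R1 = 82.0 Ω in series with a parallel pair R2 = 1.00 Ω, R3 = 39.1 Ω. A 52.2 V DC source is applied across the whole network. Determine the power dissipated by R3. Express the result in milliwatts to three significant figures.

Reduce the parallel pair to R_p first; the network is then a simple series string.
R_p = (1.00×39.1)/(1.00+39.1) = 0.9751 Ω
R_total = 82.0 + 0.9751 = 82.98 Ω
I = V / R_total = 52.2 / 82.98 = 0.6291 A
Voltage across the parallel pair: V_p = I × R_p = 0.6291 × 0.9751 = 0.6134 V
With V_p across R3, its power is V_p²/R3.
P_R3 = (0.6134)² / 39.1 = 0.009624 W

9.62 mW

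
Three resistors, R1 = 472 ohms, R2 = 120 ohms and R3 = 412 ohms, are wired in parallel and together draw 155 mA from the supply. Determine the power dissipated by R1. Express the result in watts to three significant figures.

0.307 W

The branches share the same voltage, but only the total current is given — find V from the equivalent resistance first.
1/R_eq = 1/472 + 1/120 + 1/412 ⇒ R_eq = 77.64 Ω
V = I_total × R_eq = 0.1550 × 77.64 = 12.03 V
P_R1 = V² / R1 = (12.03)² / 472 = 0.3069 W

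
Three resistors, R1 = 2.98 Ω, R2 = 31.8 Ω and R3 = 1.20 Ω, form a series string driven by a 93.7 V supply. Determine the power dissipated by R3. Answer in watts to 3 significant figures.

The current is common to all series resistors; compute it, then apply P = I²R for the target.
R_total = 2.98 + 31.8 + 1.20 = 35.98 Ω
I = V / R_total = 93.7 / 35.98 = 2.604 A
P_R3 = I² × R3 = (2.604)² × 1.20 = 8.138 W

8.14 W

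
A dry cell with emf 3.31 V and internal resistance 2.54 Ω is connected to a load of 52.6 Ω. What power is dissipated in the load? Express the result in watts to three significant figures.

0.190 W

With r and R in series, I = ε/(r+R); the load dissipates I²R.
I = ε / (r + R) = 3.31 / (2.54 + 52.6) = 0.06003 A
P_load = I² R = (0.06003)² × 52.6 = 0.1895 W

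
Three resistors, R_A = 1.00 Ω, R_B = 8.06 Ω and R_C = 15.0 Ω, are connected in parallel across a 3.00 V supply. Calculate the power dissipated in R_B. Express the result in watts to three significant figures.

1.12 W

R_B sits directly across the source, so P = V²/R with V = 3.00 V.
P_R_B = V² / R_B = (3.00)² / 8.06 Ω = 1.117 W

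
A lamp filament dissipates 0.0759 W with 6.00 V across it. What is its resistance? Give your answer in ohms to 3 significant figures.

474 Ω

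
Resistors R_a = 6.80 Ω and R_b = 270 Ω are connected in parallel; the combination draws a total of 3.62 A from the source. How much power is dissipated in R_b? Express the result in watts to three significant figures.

2.14 W

The branches share the same voltage, but only the total current is given — find V from the equivalent resistance first.
1/R_eq = 1/6.80 + 1/270 ⇒ R_eq = 6.633 Ω
V = I_total × R_eq = 3.620 × 6.633 = 24.01 V
P_R_b = V² / R_b = (24.01)² / 270 = 2.135 W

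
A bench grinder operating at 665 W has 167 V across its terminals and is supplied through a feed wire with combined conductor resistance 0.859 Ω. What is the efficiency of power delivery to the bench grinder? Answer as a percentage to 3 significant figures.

I = P / V = 665 / 167 = 3.982 A through the feed wire.
P_line = I² R_line = (3.982)² × 0.859 = 13.62 W
P_source = P_load + P_line = 665.0 + 13.62 = 678.6 W
η = P_load / P_source = 665.0 / 678.6 = 0.9799

98.0 %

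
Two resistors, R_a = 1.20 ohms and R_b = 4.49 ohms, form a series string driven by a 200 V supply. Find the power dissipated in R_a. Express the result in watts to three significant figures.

1480 W

Every series element carries the same I. Get I from the total resistance, then P = I² × R_a.
R_total = 1.20 + 4.49 = 5.690 Ω
I = V / R_total = 200 / 5.690 = 35.15 A
P_R_a = I² × R_a = (35.15)² × 1.20 = 1483 W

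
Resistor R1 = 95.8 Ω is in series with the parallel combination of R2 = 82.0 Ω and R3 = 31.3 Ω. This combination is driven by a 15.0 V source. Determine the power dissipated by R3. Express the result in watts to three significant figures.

0.263 W

Replace R2 and R3 with their parallel equivalent so the circuit becomes R1 in series with R_p.
R_p = (82.0×31.3)/(82.0+31.3) = 22.65 Ω
R_total = 95.8 + 22.65 = 118.5 Ω
I = V / R_total = 15.0 / 118.5 = 0.1266 A
Voltage across the parallel pair: V_p = I × R_p = 0.1266 × 22.65 = 2.869 V
R3 is across V_p, so use P = V²/R for that branch.
P_R3 = (2.869)² / 31.3 = 0.2629 W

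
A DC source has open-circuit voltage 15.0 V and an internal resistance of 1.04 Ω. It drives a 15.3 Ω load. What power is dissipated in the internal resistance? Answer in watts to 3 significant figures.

Internal loss is I²r, with I set by the total series resistance r+R.
I = ε / (r + R) = 15.0 / (1.04 + 15.3) = 0.9180 A
P_int = I² r = (0.9180)² × 1.04 = 0.8764 W

0.876 W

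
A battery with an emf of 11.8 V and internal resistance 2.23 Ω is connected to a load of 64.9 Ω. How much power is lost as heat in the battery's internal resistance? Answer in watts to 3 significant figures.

0.0689 W

r is in series with the load, so it carries the full circuit current — the loss in it is I²r.
I = ε / (r + R) = 11.8 / (2.23 + 64.9) = 0.1758 A
P_int = I² r = (0.1758)² × 2.23 = 0.06890 W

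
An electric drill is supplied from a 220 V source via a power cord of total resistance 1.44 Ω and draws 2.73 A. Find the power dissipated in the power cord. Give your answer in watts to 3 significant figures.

10.7 W

Line loss is just I²R for the cable — we know both I and R_line directly.
The power cord carries the full 2.73 A.
P_line = I² R_line = (2.730)² × 1.44 = 10.73 W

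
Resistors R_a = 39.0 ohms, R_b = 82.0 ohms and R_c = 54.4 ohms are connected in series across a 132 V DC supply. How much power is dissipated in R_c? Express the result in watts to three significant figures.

30.8 W

Series elements share the same current, so find I first, then use P = I²R.
R_total = 39.0 + 82.0 + 54.4 = 175.4 Ω
I = V / R_total = 132 / 175.4 = 0.7526 A
P_R_c = I² × R_c = (0.7526)² × 54.4 = 30.81 W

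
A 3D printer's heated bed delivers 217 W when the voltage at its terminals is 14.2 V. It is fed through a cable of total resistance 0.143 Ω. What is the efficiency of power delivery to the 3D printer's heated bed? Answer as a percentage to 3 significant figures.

I = P / V = 217 / 14.2 = 15.28 A through the cable.
P_line = I² R_line = (15.28)² × 0.143 = 33.39 W
P_source = P_load + P_line = 217.0 + 33.39 = 250.4 W
η = P_load / P_source = 217.0 / 250.4 = 0.8666

86.7 %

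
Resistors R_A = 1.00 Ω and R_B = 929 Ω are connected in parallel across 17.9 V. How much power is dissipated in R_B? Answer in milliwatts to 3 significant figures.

Each parallel branch sees the full supply voltage, so P = V²/R applies directly to the target branch.
P_R_B = V² / R_B = (17.9)² / 929 Ω = 0.3449 W

345 mW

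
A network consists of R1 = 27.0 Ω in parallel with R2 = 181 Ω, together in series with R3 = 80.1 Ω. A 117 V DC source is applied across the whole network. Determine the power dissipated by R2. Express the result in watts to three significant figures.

Reduce the parallel combination to a single R_p; the circuit then becomes R_p in series with the remaining resistor.
R_p = (27.0×181)/(27.0+181) = 23.50 Ω
R_total = R_p + 80.1 = 23.50 + 80.1 = 103.6 Ω
I = V / R_total = 117 / 103.6 = 1.129 A
Voltage across the parallel pair: V_p = I × R_p = 1.129 × 23.50 = 26.54 V
R2 has V_p across it, so P = V_p²/R2.
P_R2 = (26.54)² / 181 = 3.890 W

3.89 W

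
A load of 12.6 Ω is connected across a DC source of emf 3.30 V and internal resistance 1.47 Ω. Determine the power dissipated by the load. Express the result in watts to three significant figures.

0.693 W

Load and internal resistance form a series loop — compute the loop current, then the load power via I²R.
I = ε / (r + R) = 3.30 / (1.47 + 12.6) = 0.2345 A
P_load = I² R = (0.2345)² × 12.6 = 0.6931 W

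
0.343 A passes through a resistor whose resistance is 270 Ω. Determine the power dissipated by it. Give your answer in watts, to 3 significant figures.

The current through and the resistance of the element are both given; use P = I²R.
P = (0.3430 A)² × 270 Ω = 31.77 W

31.8 W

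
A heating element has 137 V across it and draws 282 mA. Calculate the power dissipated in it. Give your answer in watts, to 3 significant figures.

38.6 W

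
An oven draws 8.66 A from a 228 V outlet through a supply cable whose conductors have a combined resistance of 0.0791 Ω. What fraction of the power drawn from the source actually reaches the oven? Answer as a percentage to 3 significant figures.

The supply cable carries the full 8.66 A.
P_line = I² R_line = (8.660)² × 0.0791 = 5.932 W
P_source = V I = 228 × 8.660 = 1974 W; P_load = 1969 W
η = P_load / P_source = 1969 / 1974 = 0.9970

99.7 %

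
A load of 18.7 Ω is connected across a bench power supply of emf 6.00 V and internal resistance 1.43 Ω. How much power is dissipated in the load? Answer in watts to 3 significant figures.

The internal resistance and the load are in series, so the same I flows through both; get I from ε/(r+R), then I²R for the load.
I = ε / (r + R) = 6.00 / (1.43 + 18.7) = 0.2981 A
P_load = I² R = (0.2981)² × 18.7 = 1.661 W

1.66 W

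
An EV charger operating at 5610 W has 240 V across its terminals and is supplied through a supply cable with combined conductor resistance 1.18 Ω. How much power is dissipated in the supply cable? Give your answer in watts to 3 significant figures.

645 W

The supply cable and load are in series, so the same current flows in both; the loss is I²R_line.
I = P / V = 5610 / 240 = 23.38 A through the supply cable.
P_line = I² R_line = (23.38)² × 1.18 = 644.7 W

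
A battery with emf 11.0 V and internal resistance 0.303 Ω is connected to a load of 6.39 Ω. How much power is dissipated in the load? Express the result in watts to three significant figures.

17.3 W

Find the circuit current first, then P = I²R for the load (series elements share I).
I = ε / (r + R) = 11.0 / (0.303 + 6.39) = 1.644 A
P_load = I² R = (1.644)² × 6.39 = 17.26 W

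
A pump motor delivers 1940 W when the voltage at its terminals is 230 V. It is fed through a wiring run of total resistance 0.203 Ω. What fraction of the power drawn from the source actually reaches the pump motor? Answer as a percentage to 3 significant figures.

99.3 %

I = P / V = 1940 / 230 = 8.435 A through the wiring run.
P_line = I² R_line = (8.435)² × 0.203 = 14.44 W
P_source = P_load + P_line = 1940 + 14.44 = 1954 W
η = P_load / P_source = 1940 / 1954 = 0.9926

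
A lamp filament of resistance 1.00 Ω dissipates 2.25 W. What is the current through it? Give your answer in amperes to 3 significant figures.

The two known quantities fix the third via I = √(P / R).
I = √(2.25 / 1.00) = 1.500 A

1.50 A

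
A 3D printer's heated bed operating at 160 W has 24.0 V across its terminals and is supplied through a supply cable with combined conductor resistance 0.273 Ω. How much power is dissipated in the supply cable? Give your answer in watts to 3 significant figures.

The supply cable is a series resistance carrying the load current; its dissipation is I²R_line.
I = P / V = 160 / 24.0 = 6.667 A through the supply cable.
P_line = I² R_line = (6.667)² × 0.273 = 12.13 W

12.1 W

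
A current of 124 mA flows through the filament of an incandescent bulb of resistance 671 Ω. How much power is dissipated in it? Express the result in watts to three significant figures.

Current and resistance are given, so P = I²R is the direct form.
P = (0.1240 A)² × 671 Ω = 10.32 W

10.3 W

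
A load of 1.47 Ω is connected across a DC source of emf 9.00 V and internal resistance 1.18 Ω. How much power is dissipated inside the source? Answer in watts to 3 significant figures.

r is in series with the load, so it carries the full circuit current — the loss in it is I²r.
I = ε / (r + R) = 9.00 / (1.18 + 1.47) = 3.396 A
P_int = I² r = (3.396)² × 1.18 = 13.61 W

13.6 W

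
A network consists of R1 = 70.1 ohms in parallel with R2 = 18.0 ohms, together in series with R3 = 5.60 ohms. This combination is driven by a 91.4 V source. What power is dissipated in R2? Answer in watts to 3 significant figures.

240 W

Collapse the R1‖R2 pair into one equivalent R_p; then R_p and R3 form a series string.
R_p = (70.1×18.0)/(70.1+18.0) = 14.32 Ω
R_total = R_p + 5.60 = 14.32 + 5.60 = 19.92 Ω
I = V / R_total = 91.4 / 19.92 = 4.588 A
Voltage across the parallel pair: V_p = I × R_p = 4.588 × 14.32 = 65.71 V
Use P = V²/R for R2 with V = V_p.
P_R2 = (65.71)² / 18.0 = 239.9 W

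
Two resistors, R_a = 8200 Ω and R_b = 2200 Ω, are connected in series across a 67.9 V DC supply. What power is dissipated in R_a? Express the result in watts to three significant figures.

Series elements share the same current, so find I first, then use P = I²R.
R_total = 8200 + 2200 = 10400 Ω
I = V / R_total = 67.9 / 10400 = 0.006529 A
P_R_a = I² × R_a = (0.006529)² × 8200 = 0.3495 W

0.350 W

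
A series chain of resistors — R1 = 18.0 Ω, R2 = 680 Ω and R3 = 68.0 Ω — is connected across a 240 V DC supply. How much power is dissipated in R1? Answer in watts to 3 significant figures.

1.77 W

Since the resistors are in series they all carry the loop current I = V/R_total; the power in any one is I²R.
R_total = 18.0 + 680 + 68.0 = 766.0 Ω
I = V / R_total = 240 / 766.0 = 0.3133 A
P_R1 = I² × R1 = (0.3133)² × 18.0 = 1.767 W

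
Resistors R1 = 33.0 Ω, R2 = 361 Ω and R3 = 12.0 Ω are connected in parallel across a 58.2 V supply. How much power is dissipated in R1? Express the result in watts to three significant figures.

103 W

R1 sits directly across the source, so P = V²/R with V = 58.2 V.
P_R1 = V² / R1 = (58.2)² / 33.0 Ω = 102.6 W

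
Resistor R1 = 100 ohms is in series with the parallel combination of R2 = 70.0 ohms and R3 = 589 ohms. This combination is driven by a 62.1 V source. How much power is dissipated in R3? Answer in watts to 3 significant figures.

0.970 W

Replace R2 and R3 with their parallel equivalent so the circuit becomes R1 in series with R_p.
R_p = (70.0×589)/(70.0+589) = 62.56 Ω
R_total = 100 + 62.56 = 162.6 Ω
I = V / R_total = 62.1 / 162.6 = 0.3820 A
Voltage across the parallel pair: V_p = I × R_p = 0.3820 × 62.56 = 23.90 V
R3 sees V_p directly, so P = V_p² / R3.
P_R3 = (23.90)² / 589 = 0.9698 W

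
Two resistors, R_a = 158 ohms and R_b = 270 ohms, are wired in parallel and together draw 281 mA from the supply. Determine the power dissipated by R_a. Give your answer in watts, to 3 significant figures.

4.96 W

Parallel branches share V, not I — compute V via R_eq, then use V²/R for the target branch.
1/R_eq = 1/158 + 1/270 ⇒ R_eq = 99.67 Ω
V = I_total × R_eq = 0.2810 × 99.67 = 28.01 V
P_R_a = V² / R_a = (28.01)² / 158 = 4.965 W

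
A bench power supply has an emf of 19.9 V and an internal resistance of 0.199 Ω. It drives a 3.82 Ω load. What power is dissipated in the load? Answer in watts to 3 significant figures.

93.7 W

Find the circuit current first, then P = I²R for the load (series elements share I).
I = ε / (r + R) = 19.9 / (0.199 + 3.82) = 4.951 A
P_load = I² R = (4.951)² × 3.82 = 93.66 W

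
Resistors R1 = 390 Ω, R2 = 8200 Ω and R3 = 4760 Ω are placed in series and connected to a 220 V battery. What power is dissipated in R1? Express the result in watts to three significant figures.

The current is common to all series resistors; compute it, then apply P = I²R for the target.
R_total = 390 + 8200 + 4760 = 13350 Ω
I = V / R_total = 220 / 13350 = 0.01648 A
P_R1 = I² × R1 = (0.01648)² × 390 = 0.1059 W

0.106 W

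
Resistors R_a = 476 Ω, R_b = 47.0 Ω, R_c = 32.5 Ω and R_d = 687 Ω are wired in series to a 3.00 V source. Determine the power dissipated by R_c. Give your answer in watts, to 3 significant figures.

0.000189 W

The current is common to all series resistors; compute it, then apply P = I²R for the target.
R_total = 476 + 47.0 + 32.5 + 687 = 1242 Ω
I = V / R_total = 3.00 / 1242 = 0.002414 A
P_R_c = I² × R_c = (0.002414)² × 32.5 = 0.0001895 W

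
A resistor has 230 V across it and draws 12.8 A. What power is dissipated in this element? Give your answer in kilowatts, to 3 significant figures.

V and I are known directly — P = V I, no intermediate step needed.
P = 230 V × 12.80 A = 2944 W

2.94 kW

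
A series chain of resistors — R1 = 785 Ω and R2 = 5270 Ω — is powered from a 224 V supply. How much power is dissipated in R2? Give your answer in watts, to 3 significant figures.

Every series element carries the same I. Get I from the total resistance, then P = I² × R2.
R_total = 785 + 5270 = 6055 Ω
I = V / R_total = 224 / 6055 = 0.03699 A
P_R2 = I² × R2 = (0.03699)² × 5270 = 7.212 W

7.21 W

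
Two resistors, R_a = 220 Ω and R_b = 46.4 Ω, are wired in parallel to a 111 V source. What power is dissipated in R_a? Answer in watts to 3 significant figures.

56.0 W

Each parallel branch sees the full supply voltage, so P = V²/R applies directly to the target branch.
P_R_a = V² / R_a = (111)² / 220 Ω = 56.00 W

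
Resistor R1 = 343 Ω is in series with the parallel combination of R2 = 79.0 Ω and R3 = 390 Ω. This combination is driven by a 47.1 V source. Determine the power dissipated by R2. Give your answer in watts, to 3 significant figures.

0.726 W

Reduce the parallel pair to R_p first; the network is then a simple series string.
R_p = (79.0×390)/(79.0+390) = 65.69 Ω
R_total = 343 + 65.69 = 408.7 Ω
I = V / R_total = 47.1 / 408.7 = 0.1152 A
Voltage across the parallel pair: V_p = I × R_p = 0.1152 × 65.69 = 7.571 V
R2 is across V_p, so use P = V²/R for that branch.
P_R2 = (7.571)² / 79.0 = 0.7255 W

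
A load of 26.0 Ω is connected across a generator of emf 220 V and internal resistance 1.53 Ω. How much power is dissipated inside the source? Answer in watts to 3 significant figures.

The source's internal resistance is just another series element carrying I; its dissipation is I²r.
I = ε / (r + R) = 220 / (1.53 + 26.0) = 7.991 A
P_int = I² r = (7.991)² × 1.53 = 97.71 W

97.7 W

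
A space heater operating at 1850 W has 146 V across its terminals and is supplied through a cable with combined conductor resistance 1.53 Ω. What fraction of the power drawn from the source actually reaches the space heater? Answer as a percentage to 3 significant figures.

88.3 %

I = P / V = 1850 / 146 = 12.67 A through the cable.
P_line = I² R_line = (12.67)² × 1.53 = 245.7 W
P_source = P_load + P_line = 1850 + 245.7 = 2096 W
η = P_load / P_source = 1850 / 2096 = 0.8828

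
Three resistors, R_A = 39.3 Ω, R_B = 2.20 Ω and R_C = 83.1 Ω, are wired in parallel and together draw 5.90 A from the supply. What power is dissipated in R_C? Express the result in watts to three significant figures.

1.73 W

We need the common branch voltage; get it from I_total × R_eq, then P = V²/R for the branch.
1/R_eq = 1/39.3 + 1/2.20 + 1/83.1 ⇒ R_eq = 2.032 Ω
V = I_total × R_eq = 5.900 × 2.032 = 11.99 V
P_R_C = V² / R_C = (11.99)² / 83.1 = 1.730 W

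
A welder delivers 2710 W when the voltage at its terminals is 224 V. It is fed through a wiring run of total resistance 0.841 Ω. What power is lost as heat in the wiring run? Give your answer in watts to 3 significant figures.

123 W

The wiring run and load are in series, so the same current flows in both; the loss is I²R_line.
I = P / V = 2710 / 224 = 12.10 A through the wiring run.
P_line = I² R_line = (12.10)² × 0.841 = 123.1 W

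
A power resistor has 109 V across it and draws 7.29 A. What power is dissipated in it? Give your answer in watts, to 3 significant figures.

V and I are known directly — P = V I, no intermediate step needed.
P = 109 V × 7.290 A = 794.6 W

795 W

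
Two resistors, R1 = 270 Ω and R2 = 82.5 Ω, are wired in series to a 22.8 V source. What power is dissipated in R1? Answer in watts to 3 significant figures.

1.13 W

The current is common to all series resistors; compute it, then apply P = I²R for the target.
R_total = 270 + 82.5 = 352.5 Ω
I = V / R_total = 22.8 / 352.5 = 0.06468 A
P_R1 = I² × R1 = (0.06468)² × 270 = 1.130 W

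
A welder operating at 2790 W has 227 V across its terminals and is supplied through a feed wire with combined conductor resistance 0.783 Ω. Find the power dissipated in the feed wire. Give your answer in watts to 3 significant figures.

118 W

The feed wire is a series resistance carrying the load current; its dissipation is I²R_line.
I = P / V = 2790 / 227 = 12.29 A through the feed wire.
P_line = I² R_line = (12.29)² × 0.783 = 118.3 W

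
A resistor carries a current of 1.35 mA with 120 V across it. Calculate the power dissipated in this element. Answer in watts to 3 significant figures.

Since both terminal voltage and current are stated, P = V I gives the power in one step.
P = 120 V × 0.001350 A = 0.1620 W

0.162 W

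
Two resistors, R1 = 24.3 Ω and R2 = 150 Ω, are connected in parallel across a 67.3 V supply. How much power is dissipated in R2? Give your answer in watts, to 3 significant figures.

Parallel branches share the same voltage; P = V²/R gives the branch power in one step.
P_R2 = V² / R2 = (67.3)² / 150 Ω = 30.20 W

30.2 W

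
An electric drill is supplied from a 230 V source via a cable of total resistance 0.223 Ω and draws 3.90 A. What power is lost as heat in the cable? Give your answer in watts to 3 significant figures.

3.39 W

The cable and load are in series, so the same current flows in both; the loss is I²R_line.
The cable carries the full 3.90 A.
P_line = I² R_line = (3.900)² × 0.223 = 3.392 W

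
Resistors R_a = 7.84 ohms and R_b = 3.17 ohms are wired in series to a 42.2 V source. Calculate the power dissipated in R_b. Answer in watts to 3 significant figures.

46.6 W

The current is common to all series resistors; compute it, then apply P = I²R for the target.
R_total = 7.84 + 3.17 = 11.01 Ω
I = V / R_total = 42.2 / 11.01 = 3.833 A
P_R_b = I² × R_b = (3.833)² × 3.17 = 46.57 W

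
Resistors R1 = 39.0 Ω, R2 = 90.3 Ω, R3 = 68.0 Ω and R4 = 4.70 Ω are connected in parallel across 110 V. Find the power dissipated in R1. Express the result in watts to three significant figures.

310 W

The supply voltage appears across each parallel branch — just use P = V²/R1.
P_R1 = V² / R1 = (110)² / 39.0 Ω = 310.3 W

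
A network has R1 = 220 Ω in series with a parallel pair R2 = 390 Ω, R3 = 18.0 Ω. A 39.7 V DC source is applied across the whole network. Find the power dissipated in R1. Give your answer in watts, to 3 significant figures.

6.16 W

First combine the parallel branches into one equivalent R_p, then R1 + R_p is a series pair.
R_p = (390×18.0)/(390+18.0) = 17.21 Ω
R_total = 220 + 17.21 = 237.2 Ω
I = V / R_total = 39.7 / 237.2 = 0.1674 A
All the current flows through R1; use P = I²R.
P_R1 = (0.1674)² × 220 = 6.162 W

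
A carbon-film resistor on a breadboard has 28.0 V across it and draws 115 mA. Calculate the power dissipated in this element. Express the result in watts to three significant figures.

V and I are known directly — P = V I, no intermediate step needed.
P = 28.0 V × 0.1150 A = 3.220 W

3.22 W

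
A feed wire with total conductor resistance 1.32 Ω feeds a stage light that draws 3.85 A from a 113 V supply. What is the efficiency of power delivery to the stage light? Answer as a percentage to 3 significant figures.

95.5 %

The feed wire carries the full 3.85 A.
P_line = I² R_line = (3.850)² × 1.32 = 19.57 W
P_source = V I = 113 × 3.850 = 435.1 W; P_load = 415.5 W
η = P_load / P_source = 415.5 / 435.1 = 0.9550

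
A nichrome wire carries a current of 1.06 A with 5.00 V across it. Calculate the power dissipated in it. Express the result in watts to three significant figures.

5.30 W

Since both terminal voltage and current are stated, P = V I gives the power in one step.
P = 5.00 V × 1.060 A = 5.300 W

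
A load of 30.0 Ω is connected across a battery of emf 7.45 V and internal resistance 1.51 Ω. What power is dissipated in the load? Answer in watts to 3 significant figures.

Load and internal resistance form a series loop — compute the loop current, then the load power via I²R.
I = ε / (r + R) = 7.45 / (1.51 + 30.0) = 0.2364 A
P_load = I² R = (0.2364)² × 30.0 = 1.677 W

1.68 W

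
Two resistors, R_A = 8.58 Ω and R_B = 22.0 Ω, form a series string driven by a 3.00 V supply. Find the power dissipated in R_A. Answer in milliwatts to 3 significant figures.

The current is common to all series resistors; compute it, then apply P = I²R for the target.
R_total = 8.58 + 22.0 = 30.58 Ω
I = V / R_total = 3.00 / 30.58 = 0.09810 A
P_R_A = I² × R_A = (0.09810)² × 8.58 = 0.08258 W

82.6 mW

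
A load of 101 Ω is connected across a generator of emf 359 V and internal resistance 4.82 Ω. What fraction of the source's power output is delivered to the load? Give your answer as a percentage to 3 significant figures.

95.4 %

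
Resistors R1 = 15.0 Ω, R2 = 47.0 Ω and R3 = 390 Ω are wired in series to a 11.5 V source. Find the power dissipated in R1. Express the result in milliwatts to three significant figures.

In a series string the same current flows through every resistor — find that current, then P = I²R for the one we want.
R_total = 15.0 + 47.0 + 390 = 452.0 Ω
I = V / R_total = 11.5 / 452.0 = 0.02544 A
P_R1 = I² × R1 = (0.02544)² × 15.0 = 0.009710 W

9.71 mW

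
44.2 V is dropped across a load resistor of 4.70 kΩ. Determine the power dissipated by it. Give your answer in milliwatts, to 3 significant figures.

416 mW

V and R are stated; P = V²/R avoids computing the current.
P = (44.2 V)² / 4700 Ω = 0.4157 W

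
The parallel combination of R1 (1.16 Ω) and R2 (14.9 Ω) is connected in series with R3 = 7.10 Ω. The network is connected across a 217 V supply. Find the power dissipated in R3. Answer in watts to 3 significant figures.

Collapse the R1‖R2 pair into one equivalent R_p; then R_p and R3 form a series string.
R_p = (1.16×14.9)/(1.16+14.9) = 1.076 Ω
R_total = R_p + 7.10 = 1.076 + 7.10 = 8.176 Ω
I = V / R_total = 217 / 8.176 = 26.54 A
All the supply current flows through R3; use P = I²R3.
P_R3 = (26.54)² × 7.10 = 5001 W

5000 W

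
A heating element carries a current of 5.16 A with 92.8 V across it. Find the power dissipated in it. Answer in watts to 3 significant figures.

Since both terminal voltage and current are stated, P = V I gives the power in one step.
P = 92.8 V × 5.160 A = 478.8 W

479 W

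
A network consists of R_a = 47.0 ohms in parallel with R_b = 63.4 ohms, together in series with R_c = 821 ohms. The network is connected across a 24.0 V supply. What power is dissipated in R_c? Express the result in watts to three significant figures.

First find R_p for the parallel pair, then treat R_p + R_c as a series loop.
R_p = (47.0×63.4)/(47.0+63.4) = 26.99 Ω
R_total = R_p + 821 = 26.99 + 821 = 848.0 Ω
I = V / R_total = 24.0 / 848.0 = 0.02830 A
R_c is the series element, so its power is I²R.
P_R_c = (0.02830)² × 821 = 0.6576 W

0.658 W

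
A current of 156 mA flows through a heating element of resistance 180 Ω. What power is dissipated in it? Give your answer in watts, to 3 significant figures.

Knowing I and R, the power is just I²R — no need to find V first.
P = (0.1560 A)² × 180 Ω = 4.380 W

4.38 W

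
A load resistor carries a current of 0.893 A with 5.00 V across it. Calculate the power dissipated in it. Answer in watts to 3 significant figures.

V and I are known directly — P = V I, no intermediate step needed.
P = 5.00 V × 0.8930 A = 4.465 W

4.46 W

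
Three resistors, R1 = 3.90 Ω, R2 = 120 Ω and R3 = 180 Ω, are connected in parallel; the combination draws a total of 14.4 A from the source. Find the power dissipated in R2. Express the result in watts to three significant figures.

23.7 W

Only the total current is stated, so first find the parallel equivalent to get the voltage across the combination.
1/R_eq = 1/3.90 + 1/120 + 1/180 ⇒ R_eq = 3.700 Ω
V = I_total × R_eq = 14.40 × 3.700 = 53.27 V
P_R2 = V² / R2 = (53.27)² / 120 = 23.65 W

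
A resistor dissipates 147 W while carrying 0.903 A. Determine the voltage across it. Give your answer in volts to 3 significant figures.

The two known quantities fix the third via V = P / I.
V = 147 / 0.9030 = 162.8 V

163 V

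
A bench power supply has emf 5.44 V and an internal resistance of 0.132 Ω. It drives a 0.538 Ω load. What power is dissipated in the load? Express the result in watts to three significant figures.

The internal resistance and the load are in series, so the same I flows through both; get I from ε/(r+R), then I²R for the load.
I = ε / (r + R) = 5.44 / (0.132 + 0.538) = 8.119 A
P_load = I² R = (8.119)² × 0.538 = 35.47 W

35.5 W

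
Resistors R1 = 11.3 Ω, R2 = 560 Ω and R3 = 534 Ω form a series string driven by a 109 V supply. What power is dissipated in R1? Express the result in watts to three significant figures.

0.110 W

The current is common to all series resistors; compute it, then apply P = I²R for the target.
R_total = 11.3 + 560 + 534 = 1105 Ω
I = V / R_total = 109 / 1105 = 0.09862 A
P_R1 = I² × R1 = (0.09862)² × 11.3 = 0.1099 W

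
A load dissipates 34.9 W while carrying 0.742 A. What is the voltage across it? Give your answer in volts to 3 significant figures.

47.0 V

Inverting the appropriate power form: V = P / I.
V = 34.9 / 0.7420 = 47.04 V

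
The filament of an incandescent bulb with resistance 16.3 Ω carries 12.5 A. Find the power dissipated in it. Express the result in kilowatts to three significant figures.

Knowing I and R, the power is just I²R — no need to find V first.
P = (12.50 A)² × 16.3 Ω = 2547 W

2.55 kW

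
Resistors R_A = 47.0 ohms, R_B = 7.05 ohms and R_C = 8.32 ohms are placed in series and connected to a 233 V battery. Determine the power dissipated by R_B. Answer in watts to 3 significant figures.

98.4 W

Series elements share the same current, so find I first, then use P = I²R.
R_total = 47.0 + 7.05 + 8.32 = 62.37 Ω
I = V / R_total = 233 / 62.37 = 3.736 A
P_R_B = I² × R_B = (3.736)² × 7.05 = 98.39 W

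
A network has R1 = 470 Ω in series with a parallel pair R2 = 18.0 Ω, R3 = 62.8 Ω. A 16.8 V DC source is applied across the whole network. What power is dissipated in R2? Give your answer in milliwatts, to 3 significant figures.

13.1 mW

Reduce the parallel pair to R_p first; the network is then a simple series string.
R_p = (18.0×62.8)/(18.0+62.8) = 13.99 Ω
R_total = 470 + 13.99 = 484.0 Ω
I = V / R_total = 16.8 / 484.0 = 0.03471 A
Voltage across the parallel pair: V_p = I × R_p = 0.03471 × 13.99 = 0.4856 V
With V_p across R2, its power is V_p²/R2.
P_R2 = (0.4856)² / 18.0 = 0.01310 W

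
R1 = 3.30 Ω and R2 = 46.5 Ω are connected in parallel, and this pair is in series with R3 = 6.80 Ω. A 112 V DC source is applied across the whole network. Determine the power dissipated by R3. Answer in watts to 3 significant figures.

874 W

Collapse the R1‖R2 pair into one equivalent R_p; then R_p and R3 form a series string.
R_p = (3.30×46.5)/(3.30+46.5) = 3.081 Ω
R_total = R_p + 6.80 = 3.081 + 6.80 = 9.881 Ω
I = V / R_total = 112 / 9.881 = 11.33 A
R3 is the series element, so its power is I²R.
P_R3 = (11.33)² × 6.80 = 873.6 W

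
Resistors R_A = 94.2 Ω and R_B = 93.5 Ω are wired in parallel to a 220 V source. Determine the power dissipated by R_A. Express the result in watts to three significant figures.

514 W

The supply voltage appears across each parallel branch — just use P = V²/R_A.
P_R_A = V² / R_A = (220)² / 94.2 Ω = 513.8 W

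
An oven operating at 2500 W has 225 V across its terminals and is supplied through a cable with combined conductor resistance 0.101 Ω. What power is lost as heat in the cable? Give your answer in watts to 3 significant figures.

Only the current and the line resistance are needed for the I²R loss.
I = P / V = 2500 / 225 = 11.11 A through the cable.
P_line = I² R_line = (11.11)² × 0.101 = 12.47 W

12.5 W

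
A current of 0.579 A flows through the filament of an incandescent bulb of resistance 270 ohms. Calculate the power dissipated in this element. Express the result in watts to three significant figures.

90.5 W

The current through and the resistance of the element are both given; use P = I²R.
P = (0.5790 A)² × 270 Ω = 90.52 W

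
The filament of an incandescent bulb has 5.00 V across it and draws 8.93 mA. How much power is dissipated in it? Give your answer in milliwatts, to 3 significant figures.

44.6 mW

V and I are known directly — P = V I, no intermediate step needed.
P = 5.00 V × 0.008930 A = 0.04465 W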